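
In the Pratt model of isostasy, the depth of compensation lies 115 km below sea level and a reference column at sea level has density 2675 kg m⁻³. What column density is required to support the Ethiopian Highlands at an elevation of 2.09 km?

Pratt balance: ρ_ref D = ρ (D + h).
ρ = ρ_ref D/(D + h) = 2675 × 115 km/(115 km + 2.09 km) = 2630 kg m⁻³.

2630 kg m⁻³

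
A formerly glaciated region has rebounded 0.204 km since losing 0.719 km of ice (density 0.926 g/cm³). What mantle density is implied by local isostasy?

3.26 g/cm³

ρ_m = ρ_ice t / u = 0.926 × 0.719 km/0.204 km = 3.26 g/cm³.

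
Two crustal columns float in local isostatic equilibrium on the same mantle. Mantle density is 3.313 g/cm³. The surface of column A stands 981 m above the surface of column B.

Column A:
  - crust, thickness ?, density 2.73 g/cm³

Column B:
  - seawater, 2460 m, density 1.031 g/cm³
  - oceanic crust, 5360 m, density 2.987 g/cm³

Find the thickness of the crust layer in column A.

18200 m

Take the compensation level at the base of the deeper column (depth z_c below the surface of column A) and equate Σ ρ_i t_i down to z_c; mantle fills any gap and the z_c terms cancel.
Column A: x×2.73 + (z_c − 0 − x)×3.313
Column B: 981×0 + 2460×1.031 + 5360×2.987 + (z_c − 981 − 7820)×3.313
The z_c×3.313 term appears on both sides and cancels. Collect the known terms of each column as K = Σ(ρt)_known − 3.313 × (depth of known layers): K_A = 0 − 3.313×0 = 0; K_B = 18546.58 − 3.313×(981 + 7820) = −10611.133.
Balance: K_A − x×(3.313 − 2.73) = K_B, so x = (K_A − K_B)/(3.313 − 2.73) = 10611.1/0.583 = 18200 m.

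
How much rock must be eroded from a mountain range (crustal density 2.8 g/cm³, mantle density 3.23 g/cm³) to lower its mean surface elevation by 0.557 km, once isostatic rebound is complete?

4.18 km

Net drop Δ = e − u = e − e ρ_c/ρ_m = e (ρ_m − ρ_c)/ρ_m.
e = Δ ρ_m/(ρ_m − ρ_c) = 0.557 km × 3.23/0.43 = 4.18 km.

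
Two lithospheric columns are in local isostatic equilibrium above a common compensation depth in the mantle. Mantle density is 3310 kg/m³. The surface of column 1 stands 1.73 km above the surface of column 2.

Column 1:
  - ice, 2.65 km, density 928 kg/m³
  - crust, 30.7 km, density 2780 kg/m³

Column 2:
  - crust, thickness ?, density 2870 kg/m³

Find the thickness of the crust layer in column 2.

Take the compensation level at the base of the deeper column (depth z_c below the surface of column 1) and equate Σ ρ_i t_i down to z_c; mantle fills any gap and the z_c terms cancel.
Column 1: 2.65×928 + 30.7×2780 + (z_c − 33.35)×3310
Column 2: 1.73×0 + x×2870 + (z_c − 1.73 − 0 − x)×3310
The z_c×3310 term appears on both sides and cancels. Collect the known terms of each column as K = Σ(ρt)_known − 3310 × (depth of known layers): K_1 = 87805.2 − 3310×33.35 = −22583.3; K_2 = 0 − 3310×(1.73 + 0) = −5726.3.
Balance: K_1 = K_2 − x×(3310 − 2870), so x = (K_2 − K_1)/(3310 − 2870) = 16857/440 = 38.3 km.

38.3 km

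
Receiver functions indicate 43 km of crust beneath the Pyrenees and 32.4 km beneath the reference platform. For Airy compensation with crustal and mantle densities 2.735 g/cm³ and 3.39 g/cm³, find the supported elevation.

2.05 km

Excess crust Δ = 43 km − 32.4 km = 10.6 km, split between elevation h and root r with h + r = Δ.
Airy balance ρ_c h = (ρ_m − ρ_c) r gives r = h ρ_c/(ρ_m − ρ_c), so h (1 + ρ_c/(ρ_m − ρ_c)) = Δ, i.e. h = Δ (ρ_m − ρ_c)/ρ_m.
h = 10.6 km × 0.655/3.39 = 2.05 km.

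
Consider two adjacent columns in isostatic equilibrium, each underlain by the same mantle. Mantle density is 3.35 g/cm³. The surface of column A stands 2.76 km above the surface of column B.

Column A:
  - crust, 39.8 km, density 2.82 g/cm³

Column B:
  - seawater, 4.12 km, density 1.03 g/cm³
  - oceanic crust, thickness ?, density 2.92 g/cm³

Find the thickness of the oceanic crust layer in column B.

5.32 km

Take the compensation level at the base of the deeper column (depth z_c below the surface of column A) and equate Σ ρ_i t_i down to z_c; mantle fills any gap and the z_c terms cancel.
Column A: 39.8×2.82 + (z_c − 39.8)×3.35
Column B: 2.76×0 + 4.12×1.03 + x×2.92 + (z_c − 2.76 − 4.12 − x)×3.35
The z_c×3.35 term appears on both sides and cancels. Collect the known terms of each column as K = Σ(ρt)_known − 3.35 × (depth of known layers): K_A = 112.236 − 3.35×39.8 = −21.094; K_B = 4.2436 − 3.35×(2.76 + 4.12) = −18.8044.
Balance: K_A = K_B − x×(3.35 − 2.92), so x = (K_B − K_A)/(3.35 − 2.92) = 2.2896/0.43 = 5.32 km.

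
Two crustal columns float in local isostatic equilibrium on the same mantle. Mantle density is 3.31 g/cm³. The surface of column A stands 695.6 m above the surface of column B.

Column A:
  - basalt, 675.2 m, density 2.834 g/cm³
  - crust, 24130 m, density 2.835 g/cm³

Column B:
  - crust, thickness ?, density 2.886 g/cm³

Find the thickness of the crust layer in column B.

22400 m

Take the compensation level at the base of the deeper column (depth z_c below the surface of column A) and equate Σ ρ_i t_i down to z_c; mantle fills any gap and the z_c terms cancel.
Column A: 675.2×2.834 + 24130×2.835 + (z_c − 24805.2)×3.31
Column B: 695.6×0 + x×2.886 + (z_c − 695.6 − 0 − x)×3.31
The z_c×3.31 term appears on both sides and cancels. Collect the known terms of each column as K = Σ(ρt)_known − 3.31 × (depth of known layers): K_A = 70322.0668 − 3.31×24805.2 = −11783.1452; K_B = 0 − 3.31×(695.6 + 0) = −2302.436.
Balance: K_A = K_B − x×(3.31 − 2.886), so x = (K_B − K_A)/(3.31 − 2.886) = 9480.71/0.424 = 22400 m.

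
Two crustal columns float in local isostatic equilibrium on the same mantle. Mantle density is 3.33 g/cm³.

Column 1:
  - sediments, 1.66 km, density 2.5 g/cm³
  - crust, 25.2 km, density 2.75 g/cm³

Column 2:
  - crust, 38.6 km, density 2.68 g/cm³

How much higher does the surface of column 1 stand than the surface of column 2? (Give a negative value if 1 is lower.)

For any compensation level in the mantle, the mantle terms cancel and isostasy reduces to e = (Σt_1 − Σt_2) − (Σ(ρt)_1 − Σ(ρt)_2) / ρ_m.
Σt_1 = 26.86 km; Σt_2 = 38.6 km; Σ(ρt)_1 = 73.45; Σ(ρt)_2 = 103.448 (in km·g/cm³).
e = (26.86 − 38.6) − (73.45 − 103.448) / 3.33 = −2.73 km.

−2.73 km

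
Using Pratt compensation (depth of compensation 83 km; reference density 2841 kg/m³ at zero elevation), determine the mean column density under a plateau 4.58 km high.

Pratt balance: ρ_ref D = ρ (D + h).
ρ = ρ_ref D/(D + h) = 2841 × 83 km/(83 km + 4.58 km) = 2690 kg/m³.

2690 kg/m³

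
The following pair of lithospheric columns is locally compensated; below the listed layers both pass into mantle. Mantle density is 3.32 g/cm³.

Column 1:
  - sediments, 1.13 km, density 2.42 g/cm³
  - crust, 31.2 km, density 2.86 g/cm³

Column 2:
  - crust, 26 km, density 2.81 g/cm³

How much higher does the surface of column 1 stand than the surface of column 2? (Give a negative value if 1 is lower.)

For any compensation level in the mantle, the mantle terms cancel and isostasy reduces to e = (Σt_1 − Σt_2) − (Σ(ρt)_1 − Σ(ρt)_2) / ρ_m.
Σt_1 = 32.33 km; Σt_2 = 26 km; Σ(ρt)_1 = 91.9666; Σ(ρt)_2 = 73.06 (in km·g/cm³).
e = (32.33 − 26) − (91.9666 − 73.06) / 3.32 = 0.635 km.

0.635 km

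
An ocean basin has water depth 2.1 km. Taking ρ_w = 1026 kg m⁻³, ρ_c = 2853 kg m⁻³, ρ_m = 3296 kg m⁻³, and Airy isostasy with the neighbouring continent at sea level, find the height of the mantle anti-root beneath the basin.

By Archimedes' principle applied to the lithosphere: replacing crust with seawater at the top is compensated by replacing crust with mantle at the base: d (ρ_c − ρ_w) = a (ρ_m − ρ_c).
a = d (ρ_c − ρ_w)/(ρ_m − ρ_c) = 2.1 km × 1827/443 = 8.66 km.

8.66 km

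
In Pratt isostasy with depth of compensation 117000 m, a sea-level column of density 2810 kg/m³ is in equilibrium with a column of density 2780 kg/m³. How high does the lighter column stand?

ρ_ref D = ρ (D + h) → h = D (ρ_ref − ρ)/ρ.
h = 117000 m × (2810 − 2780)/2780 = 1260 m.

1260 m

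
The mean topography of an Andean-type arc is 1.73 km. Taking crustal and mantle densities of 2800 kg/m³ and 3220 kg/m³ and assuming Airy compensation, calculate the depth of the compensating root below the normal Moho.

By Archimedes' principle applied to the lithosphere: the weight of the topography is balanced by the buoyancy of the root, ρ_c h = (ρ_m − ρ_c) r.
r = h · ρ_c / (ρ_m − ρ_c) = 1.73 km × 2800 / (3220 − 2800) = 11.5 km.

11.5 km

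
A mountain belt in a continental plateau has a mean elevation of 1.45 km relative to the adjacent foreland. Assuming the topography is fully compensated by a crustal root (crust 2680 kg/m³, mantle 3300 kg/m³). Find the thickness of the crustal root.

6.27 km

Isostatic balance requires: the weight of the topography is balanced by the buoyancy of the root, ρ_c h = (ρ_m − ρ_c) r.
r = h · ρ_c / (ρ_m − ρ_c) = 1.45 km × 2680 / (3300 − 2680) = 6.27 km.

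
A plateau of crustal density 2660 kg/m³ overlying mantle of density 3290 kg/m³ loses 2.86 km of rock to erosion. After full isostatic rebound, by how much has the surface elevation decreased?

0.548 km

Rebound u = e ρ_c/ρ_m = 2.86 km × 2660/3290 = 2.312 km.
Net surface drop = e − u = 2.86 km − 2.312 km = e (ρ_m − ρ_c)/ρ_m = 0.548 km.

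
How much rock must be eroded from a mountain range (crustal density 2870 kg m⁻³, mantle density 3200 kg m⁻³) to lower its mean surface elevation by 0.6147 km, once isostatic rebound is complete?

5.96 km

Net drop Δ = e − u = e − e ρ_c/ρ_m = e (ρ_m − ρ_c)/ρ_m.
e = Δ ρ_m/(ρ_m − ρ_c) = 0.6147 km × 3200/330 = 5.96 km.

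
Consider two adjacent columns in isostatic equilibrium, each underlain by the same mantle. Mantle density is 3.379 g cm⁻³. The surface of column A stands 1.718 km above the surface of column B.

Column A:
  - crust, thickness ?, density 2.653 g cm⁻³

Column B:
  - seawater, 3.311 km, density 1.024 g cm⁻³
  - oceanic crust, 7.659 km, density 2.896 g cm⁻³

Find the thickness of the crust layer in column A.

23.8 km

Take the compensation level at the base of the deeper column (depth z_c below the surface of column A) and equate Σ ρ_i t_i down to z_c; mantle fills any gap and the z_c terms cancel.
Column A: x×2.653 + (z_c − 0 − x)×3.379
Column B: 1.718×0 + 3.311×1.024 + 7.659×2.896 + (z_c − 1.718 − 10.97)×3.379
The z_c×3.379 term appears on both sides and cancels. Collect the known terms of each column as K = Σ(ρt)_known − 3.379 × (depth of known layers): K_A = 0 − 3.379×0 = 0; K_B = 25.570928 − 3.379×(1.718 + 10.97) = −17.301824.
Balance: K_A − x×(3.379 − 2.653) = K_B, so x = (K_A − K_B)/(3.379 − 2.653) = 17.3018/0.726 = 23.8 km.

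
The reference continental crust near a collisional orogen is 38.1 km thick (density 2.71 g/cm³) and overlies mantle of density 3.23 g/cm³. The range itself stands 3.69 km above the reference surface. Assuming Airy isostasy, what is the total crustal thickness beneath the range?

Root depth r = h ρ_c / (ρ_m − ρ_c) = 3.69 km × 2.71 / 0.52 = 19.23 km.
Total thickness = T + h + r = 38.1 km + 3.69 km + 19.23 km = 61 km.

61 km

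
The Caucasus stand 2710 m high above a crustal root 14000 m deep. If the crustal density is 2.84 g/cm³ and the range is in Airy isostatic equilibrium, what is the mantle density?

3.39 g/cm³

Airy balance: ρ_c h = (ρ_m − ρ_c) r → ρ_m = ρ_c (1 + h/r).
ρ_m = 2.84 × (1 + 2710 m/14000 m) = 3.39 g/cm³.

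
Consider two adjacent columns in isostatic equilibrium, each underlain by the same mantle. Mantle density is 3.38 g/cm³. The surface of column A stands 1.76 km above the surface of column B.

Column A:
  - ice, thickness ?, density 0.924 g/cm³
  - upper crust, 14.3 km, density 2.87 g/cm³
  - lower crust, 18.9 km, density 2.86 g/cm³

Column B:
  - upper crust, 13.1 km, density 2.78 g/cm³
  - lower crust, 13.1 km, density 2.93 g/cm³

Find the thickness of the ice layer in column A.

Take the compensation level at the base of the deeper column (depth z_c below the surface of column A) and equate Σ ρ_i t_i down to z_c; mantle fills any gap and the z_c terms cancel.
Column A: x×0.924 + 14.3×2.87 + 18.9×2.86 + (z_c − 33.2 − x)×3.38
Column B: 1.76×0 + 13.1×2.78 + 13.1×2.93 + (z_c − 1.76 − 26.2)×3.38
The z_c×3.38 term appears on both sides and cancels. Collect the known terms of each column as K = Σ(ρt)_known − 3.38 × (depth of known layers): K_A = 95.095 − 3.38×33.2 = −17.121; K_B = 74.801 − 3.38×(1.76 + 26.2) = −19.7038.
Balance: K_A − x×(3.38 − 0.924) = K_B, so x = (K_A − K_B)/(3.38 − 0.924) = 2.5828/2.456 = 1.05 km.

1.05 km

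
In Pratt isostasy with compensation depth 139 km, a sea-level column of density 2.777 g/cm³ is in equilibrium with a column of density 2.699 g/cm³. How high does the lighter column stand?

ρ_ref D = ρ (D + h) → h = D (ρ_ref − ρ)/ρ.
h = 139 km × (2.777 − 2.699)/2.699 = 4.02 km.

4.02 km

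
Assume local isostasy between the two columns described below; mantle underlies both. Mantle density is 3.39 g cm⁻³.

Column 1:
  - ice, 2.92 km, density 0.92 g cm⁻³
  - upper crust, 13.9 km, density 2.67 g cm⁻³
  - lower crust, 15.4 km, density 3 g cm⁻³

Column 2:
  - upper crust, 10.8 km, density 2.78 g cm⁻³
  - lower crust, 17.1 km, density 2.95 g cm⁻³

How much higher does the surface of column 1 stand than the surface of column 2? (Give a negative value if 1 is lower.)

2.69 km

For any compensation level in the mantle, the mantle terms cancel and isostasy reduces to e = (Σt_1 − Σt_2) − (Σ(ρt)_1 − Σ(ρt)_2) / ρ_m.
Σt_1 = 32.22 km; Σt_2 = 27.9 km; Σ(ρt)_1 = 85.9994; Σ(ρt)_2 = 80.469 (in km·g cm⁻³).
e = (32.22 − 27.9) − (85.9994 − 80.469) / 3.39 = 2.69 km.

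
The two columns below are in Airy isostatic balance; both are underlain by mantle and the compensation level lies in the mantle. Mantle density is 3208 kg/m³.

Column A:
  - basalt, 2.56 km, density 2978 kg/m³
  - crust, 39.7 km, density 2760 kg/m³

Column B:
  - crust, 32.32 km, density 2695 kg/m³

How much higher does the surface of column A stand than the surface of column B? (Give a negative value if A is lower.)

0.559 km

For any compensation level in the mantle, the mantle terms cancel and isostasy reduces to e = (Σt_A − Σt_B) − (Σ(ρt)_A − Σ(ρt)_B) / ρ_m.
Σt_A = 42.26 km; Σt_B = 32.32 km; Σ(ρt)_A = 117195.68; Σ(ρt)_B = 87102.4 (in km·kg/m³).
e = (42.26 − 32.32) − (117195.68 − 87102.4) / 3208 = 0.559 km.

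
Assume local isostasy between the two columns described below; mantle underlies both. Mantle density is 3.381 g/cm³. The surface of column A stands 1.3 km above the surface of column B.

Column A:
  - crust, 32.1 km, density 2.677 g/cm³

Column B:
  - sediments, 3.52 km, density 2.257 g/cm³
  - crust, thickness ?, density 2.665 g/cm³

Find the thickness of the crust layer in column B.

19.9 km

Take the compensation level at the base of the deeper column (depth z_c below the surface of column A) and equate Σ ρ_i t_i down to z_c; mantle fills any gap and the z_c terms cancel.
Column A: 32.1×2.677 + (z_c − 32.1)×3.381
Column B: 1.3×0 + 3.52×2.257 + x×2.665 + (z_c − 1.3 − 3.52 − x)×3.381
The z_c×3.381 term appears on both sides and cancels. Collect the known terms of each column as K = Σ(ρt)_known − 3.381 × (depth of known layers): K_A = 85.9317 − 3.381×32.1 = −22.5984; K_B = 7.94464 − 3.381×(1.3 + 3.52) = −8.35178.
Balance: K_A = K_B − x×(3.381 − 2.665), so x = (K_B − K_A)/(3.381 − 2.665) = 14.2466/0.716 = 19.9 km.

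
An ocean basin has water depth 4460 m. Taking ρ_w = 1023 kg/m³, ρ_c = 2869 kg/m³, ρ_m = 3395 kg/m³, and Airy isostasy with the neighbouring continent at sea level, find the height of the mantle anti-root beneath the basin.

By Archimedes' principle applied to the lithosphere: replacing crust with seawater at the top is compensated by replacing crust with mantle at the base: d (ρ_c − ρ_w) = a (ρ_m − ρ_c).
a = d (ρ_c − ρ_w)/(ρ_m − ρ_c) = 4460 m × 1846/526 = 15700 m.

15700 m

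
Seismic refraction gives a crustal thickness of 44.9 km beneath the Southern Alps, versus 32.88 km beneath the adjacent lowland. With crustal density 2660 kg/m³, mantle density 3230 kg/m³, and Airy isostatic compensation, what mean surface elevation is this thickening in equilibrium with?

2.12 km

Excess crust Δ = 44.9 km − 32.88 km = 12.02 km, split between elevation h and root r with h + r = Δ.
Airy balance ρ_c h = (ρ_m − ρ_c) r gives r = h ρ_c/(ρ_m − ρ_c), so h (1 + ρ_c/(ρ_m − ρ_c)) = Δ, i.e. h = Δ (ρ_m − ρ_c)/ρ_m.
h = 12.02 km × 570/3230 = 2.12 km.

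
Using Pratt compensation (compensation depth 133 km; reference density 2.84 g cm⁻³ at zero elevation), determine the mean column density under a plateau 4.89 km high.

2.74 g cm⁻³

Pratt balance: ρ_ref D = ρ (D + h).
ρ = ρ_ref D/(D + h) = 2.84 × 133 km/(133 km + 4.89 km) = 2.74 g cm⁻³.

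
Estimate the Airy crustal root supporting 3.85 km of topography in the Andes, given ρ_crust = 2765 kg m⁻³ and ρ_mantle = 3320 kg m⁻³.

19.2 km

Balancing pressure at the compensation depth: the weight of the topography is balanced by the buoyancy of the root, ρ_c h = (ρ_m − ρ_c) r.
r = h · ρ_c / (ρ_m − ρ_c) = 3.85 km × 2765 / (3320 − 2765) = 19.2 km.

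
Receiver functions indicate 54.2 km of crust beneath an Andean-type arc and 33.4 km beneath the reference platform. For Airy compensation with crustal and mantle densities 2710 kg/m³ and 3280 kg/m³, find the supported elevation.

Excess crust Δ = 54.2 km − 33.4 km = 20.8 km, split between elevation h and root r with h + r = Δ.
Airy balance ρ_c h = (ρ_m − ρ_c) r gives r = h ρ_c/(ρ_m − ρ_c), so h (1 + ρ_c/(ρ_m − ρ_c)) = Δ, i.e. h = Δ (ρ_m − ρ_c)/ρ_m.
h = 20.8 km × 570/3280 = 3.61 km.

3.61 km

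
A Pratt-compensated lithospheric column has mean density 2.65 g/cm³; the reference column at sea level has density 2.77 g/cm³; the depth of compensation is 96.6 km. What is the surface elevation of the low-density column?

4.37 km

ρ_ref D = ρ (D + h) → h = D (ρ_ref − ρ)/ρ.
h = 96.6 km × (2.77 − 2.65)/2.65 = 4.37 km.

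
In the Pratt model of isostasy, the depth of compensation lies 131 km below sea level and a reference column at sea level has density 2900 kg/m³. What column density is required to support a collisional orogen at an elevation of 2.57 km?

Pratt balance: ρ_ref D = ρ (D + h).
ρ = ρ_ref D/(D + h) = 2900 × 131 km/(131 km + 2.57 km) = 2840 kg/m³.

2840 kg/m³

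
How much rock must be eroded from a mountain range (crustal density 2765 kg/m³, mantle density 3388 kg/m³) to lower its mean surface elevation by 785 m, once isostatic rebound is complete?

Net drop Δ = e − u = e − e ρ_c/ρ_m = e (ρ_m − ρ_c)/ρ_m.
e = Δ ρ_m/(ρ_m − ρ_c) = 785 m × 3388/623 = 4270 m.

4270 m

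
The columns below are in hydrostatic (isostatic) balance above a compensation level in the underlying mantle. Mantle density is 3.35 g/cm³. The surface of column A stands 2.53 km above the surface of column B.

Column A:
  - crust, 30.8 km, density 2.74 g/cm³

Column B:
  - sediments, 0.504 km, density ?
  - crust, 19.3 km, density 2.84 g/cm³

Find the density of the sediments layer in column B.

Take the compensation level at the base of the deeper column (depth z_c below the surface of column A) and equate Σ ρ_i t_i down to z_c; mantle fills any gap and the z_c terms cancel.
Column A: 30.8×2.74 + (z_c − 30.8)×3.35
Column B: 2.53×0 + 0.504×ρ + 19.3×2.84 + (z_c − 2.53 − 19.804)×3.35
The z_c×3.35 term appears on both sides and cancels. Collect the known terms of each column as K = Σ(ρt)_known − 3.35 × (depth of known layers): K_A = 84.392 − 3.35×30.8 = −18.788; K_B = 54.812 − 3.35×(2.53 + 19.804) = −20.0069.
Balance: K_A = K_B + 0.504×ρ, so ρ = (K_A − K_B)/0.504 = 1.2189/0.504 = 2.42 g/cm³.

2.42 g/cm³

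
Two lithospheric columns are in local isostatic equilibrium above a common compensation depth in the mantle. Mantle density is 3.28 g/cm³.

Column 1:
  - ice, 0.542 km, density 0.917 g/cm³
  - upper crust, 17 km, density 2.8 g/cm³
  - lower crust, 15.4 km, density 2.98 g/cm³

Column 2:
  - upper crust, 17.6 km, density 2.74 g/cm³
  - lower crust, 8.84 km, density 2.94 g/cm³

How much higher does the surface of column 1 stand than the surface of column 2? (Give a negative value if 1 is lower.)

0.473 km

For any compensation level in the mantle, the mantle terms cancel and isostasy reduces to e = (Σt_1 − Σt_2) − (Σ(ρt)_1 − Σ(ρt)_2) / ρ_m.
Σt_1 = 32.942 km; Σt_2 = 26.44 km; Σ(ρt)_1 = 93.989014; Σ(ρt)_2 = 74.2136 (in km·g/cm³).
e = (32.942 − 26.44) − (93.989014 − 74.2136) / 3.28 = 0.473 km.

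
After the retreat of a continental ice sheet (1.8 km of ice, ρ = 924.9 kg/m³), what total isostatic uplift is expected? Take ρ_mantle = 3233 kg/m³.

0.515 km

Removing the load lets mantle flow back in; uplift u satisfies ρ_ice t = ρ_m u.
u = t ρ_ice/ρ_m = 1.8 km × 924.9/3233 = 0.515 km.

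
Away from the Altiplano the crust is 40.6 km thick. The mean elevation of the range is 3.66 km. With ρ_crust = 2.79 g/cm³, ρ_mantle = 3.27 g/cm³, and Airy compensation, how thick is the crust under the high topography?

Root depth r = h ρ_c / (ρ_m − ρ_c) = 3.66 km × 2.79 / 0.48 = 21.27 km.
Total thickness = T + h + r = 40.6 km + 3.66 km + 21.27 km = 65.5 km.

65.5 km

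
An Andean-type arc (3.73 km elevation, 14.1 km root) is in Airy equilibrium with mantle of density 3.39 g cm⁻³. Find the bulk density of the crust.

ρ_c h = (ρ_m − ρ_c) r → ρ_c (h + r) = ρ_m r → ρ_c = ρ_m r / (h + r).
ρ_c = 3.39 × 14.1 km / (3.73 km + 14.1 km) = 2.68 g cm⁻³.

2.68 g cm⁻³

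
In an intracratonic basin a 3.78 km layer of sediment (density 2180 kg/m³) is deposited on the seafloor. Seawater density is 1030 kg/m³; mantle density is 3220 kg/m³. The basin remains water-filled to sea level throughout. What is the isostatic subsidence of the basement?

1.98 km

Submarine loading: the sediment displaces seawater, and the subsidence is in turn flooded, so s (ρ_m − ρ_w) = t (ρ_sed − ρ_w).
s = 3.78 km × (2180 − 1030) / (3220 − 1030) = 1.98 km.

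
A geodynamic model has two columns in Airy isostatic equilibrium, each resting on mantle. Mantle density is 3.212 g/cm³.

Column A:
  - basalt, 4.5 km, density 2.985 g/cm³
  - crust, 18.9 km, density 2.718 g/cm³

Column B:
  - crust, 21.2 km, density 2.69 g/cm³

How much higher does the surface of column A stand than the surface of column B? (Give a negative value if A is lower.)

For any compensation level in the mantle, the mantle terms cancel and isostasy reduces to e = (Σt_A − Σt_B) − (Σ(ρt)_A − Σ(ρt)_B) / ρ_m.
Σt_A = 23.4 km; Σt_B = 21.2 km; Σ(ρt)_A = 64.8027; Σ(ρt)_B = 57.028 (in km·g/cm³).
e = (23.4 − 21.2) − (64.8027 − 57.028) / 3.212 = −0.221 km.

−0.221 km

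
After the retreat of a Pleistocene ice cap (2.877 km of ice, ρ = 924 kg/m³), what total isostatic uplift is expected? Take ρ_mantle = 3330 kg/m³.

Removing the load lets mantle flow back in; uplift u satisfies ρ_ice t = ρ_m u.
u = t ρ_ice/ρ_m = 2.877 km × 924/3330 = 0.798 km.

0.798 km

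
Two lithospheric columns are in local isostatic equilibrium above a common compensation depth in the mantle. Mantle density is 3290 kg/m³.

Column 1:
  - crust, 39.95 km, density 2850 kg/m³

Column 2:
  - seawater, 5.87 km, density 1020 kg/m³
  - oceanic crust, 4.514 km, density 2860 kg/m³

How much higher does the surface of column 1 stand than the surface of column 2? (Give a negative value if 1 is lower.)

0.703 km

For any compensation level in the mantle, the mantle terms cancel and isostasy reduces to e = (Σt_1 − Σt_2) − (Σ(ρt)_1 − Σ(ρt)_2) / ρ_m.
Σt_1 = 39.95 km; Σt_2 = 10.384 km; Σ(ρt)_1 = 113857.5; Σ(ρt)_2 = 18897.44 (in km·kg/m³).
e = (39.95 − 10.384) − (113857.5 − 18897.44) / 3290 = 0.703 km.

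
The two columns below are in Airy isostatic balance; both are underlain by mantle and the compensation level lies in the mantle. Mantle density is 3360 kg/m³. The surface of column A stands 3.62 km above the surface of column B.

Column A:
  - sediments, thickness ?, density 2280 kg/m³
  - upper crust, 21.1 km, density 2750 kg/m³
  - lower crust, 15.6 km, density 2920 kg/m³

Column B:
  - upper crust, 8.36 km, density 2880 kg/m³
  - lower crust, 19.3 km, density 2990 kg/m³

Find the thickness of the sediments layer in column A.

3.32 km

Take the compensation level at the base of the deeper column (depth z_c below the surface of column A) and equate Σ ρ_i t_i down to z_c; mantle fills any gap and the z_c terms cancel.
Column A: x×2280 + 21.1×2750 + 15.6×2920 + (z_c − 36.7 − x)×3360
Column B: 3.62×0 + 8.36×2880 + 19.3×2990 + (z_c − 3.62 − 27.66)×3360
The z_c×3360 term appears on both sides and cancels. Collect the known terms of each column as K = Σ(ρt)_known − 3360 × (depth of known layers): K_A = 103577 − 3360×36.7 = −19735; K_B = 81783.8 − 3360×(3.62 + 27.66) = −23317.
Balance: K_A − x×(3360 − 2280) = K_B, so x = (K_A − K_B)/(3360 − 2280) = 3582/1080 = 3.32 km.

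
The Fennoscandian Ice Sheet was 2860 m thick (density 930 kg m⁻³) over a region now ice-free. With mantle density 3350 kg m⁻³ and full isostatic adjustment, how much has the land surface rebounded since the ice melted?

Removing the load lets mantle flow back in; uplift u satisfies ρ_ice t = ρ_m u.
u = t ρ_ice/ρ_m = 2860 m × 930/3350 = 794 m.

794 m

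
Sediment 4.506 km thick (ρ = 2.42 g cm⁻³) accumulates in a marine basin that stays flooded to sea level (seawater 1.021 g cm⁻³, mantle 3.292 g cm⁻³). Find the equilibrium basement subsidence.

2.78 km

Submarine loading: the sediment displaces seawater, and the subsidence is in turn flooded, so s (ρ_m − ρ_w) = t (ρ_sed − ρ_w).
s = 4.506 km × (2.42 − 1.021) / (3.292 − 1.021) = 2.78 km.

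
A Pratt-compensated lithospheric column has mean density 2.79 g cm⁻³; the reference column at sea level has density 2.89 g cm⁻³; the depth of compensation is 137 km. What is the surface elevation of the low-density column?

ρ_ref D = ρ (D + h) → h = D (ρ_ref − ρ)/ρ.
h = 137 km × (2.89 − 2.79)/2.79 = 4.91 km.

4.91 km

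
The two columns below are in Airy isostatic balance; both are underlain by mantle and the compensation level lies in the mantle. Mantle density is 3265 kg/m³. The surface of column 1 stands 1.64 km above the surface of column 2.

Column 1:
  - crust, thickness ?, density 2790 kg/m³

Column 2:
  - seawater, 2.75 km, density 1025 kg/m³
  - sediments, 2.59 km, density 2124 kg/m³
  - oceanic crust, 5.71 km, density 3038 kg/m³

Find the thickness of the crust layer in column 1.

33.2 km

Take the compensation level at the base of the deeper column (depth z_c below the surface of column 1) and equate Σ ρ_i t_i down to z_c; mantle fills any gap and the z_c terms cancel.
Column 1: x×2790 + (z_c − 0 − x)×3265
Column 2: 1.64×0 + 2.75×1025 + 2.59×2124 + 5.71×3038 + (z_c − 1.64 − 11.05)×3265
The z_c×3265 term appears on both sides and cancels. Collect the known terms of each column as K = Σ(ρt)_known − 3265 × (depth of known layers): K_1 = 0 − 3265×0 = 0; K_2 = 25666.89 − 3265×(1.64 + 11.05) = −15765.96.
Balance: K_1 − x×(3265 − 2790) = K_2, so x = (K_1 − K_2)/(3265 − 2790) = 15766/475 = 33.2 km.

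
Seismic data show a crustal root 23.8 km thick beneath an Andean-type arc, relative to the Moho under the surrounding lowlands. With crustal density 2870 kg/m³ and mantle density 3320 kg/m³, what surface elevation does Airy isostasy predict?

3.73 km

For local isostatic compensation: ρ_c h = (ρ_m − ρ_c) r.
h = r (ρ_m − ρ_c) / ρ_c = 23.8 km × (3320 − 2870) / 2870 = 3.73 km.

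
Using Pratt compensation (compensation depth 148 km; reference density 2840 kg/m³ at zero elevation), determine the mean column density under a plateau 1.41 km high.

Pratt balance: ρ_ref D = ρ (D + h).
ρ = ρ_ref D/(D + h) = 2840 × 148 km/(148 km + 1.41 km) = 2810 kg/m³.

2810 kg/m³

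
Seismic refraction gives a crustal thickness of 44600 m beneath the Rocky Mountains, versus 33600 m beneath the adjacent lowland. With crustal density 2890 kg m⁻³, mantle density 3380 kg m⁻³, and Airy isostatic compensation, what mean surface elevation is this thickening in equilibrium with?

1590 m

Excess crust Δ = 44600 m − 33600 m = 11000 m, split between elevation h and root r with h + r = Δ.
Airy balance ρ_c h = (ρ_m − ρ_c) r gives r = h ρ_c/(ρ_m − ρ_c), so h (1 + ρ_c/(ρ_m − ρ_c)) = Δ, i.e. h = Δ (ρ_m − ρ_c)/ρ_m.
h = 11000 m × 490/3380 = 1590 m.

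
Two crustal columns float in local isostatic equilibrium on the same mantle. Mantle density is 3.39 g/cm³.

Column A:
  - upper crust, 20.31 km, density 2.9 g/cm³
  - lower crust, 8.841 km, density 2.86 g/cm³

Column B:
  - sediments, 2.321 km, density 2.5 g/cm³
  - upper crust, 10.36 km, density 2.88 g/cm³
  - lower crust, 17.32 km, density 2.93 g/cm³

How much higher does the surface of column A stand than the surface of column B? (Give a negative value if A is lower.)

−0.2 km

For any compensation level in the mantle, the mantle terms cancel and isostasy reduces to e = (Σt_A − Σt_B) − (Σ(ρt)_A − Σ(ρt)_B) / ρ_m.
Σt_A = 29.151 km; Σt_B = 30.001 km; Σ(ρt)_A = 84.18426; Σ(ρt)_B = 86.3869 (in km·g/cm³).
e = (29.151 − 30.001) − (84.18426 − 86.3869) / 3.39 = −0.2 km.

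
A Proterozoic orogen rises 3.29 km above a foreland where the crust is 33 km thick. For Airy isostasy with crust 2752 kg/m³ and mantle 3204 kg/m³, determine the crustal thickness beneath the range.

56.3 km

Root depth r = h ρ_c / (ρ_m − ρ_c) = 3.29 km × 2752 / 452 = 20.03 km.
Total thickness = T + h + r = 33 km + 3.29 km + 20.03 km = 56.3 km.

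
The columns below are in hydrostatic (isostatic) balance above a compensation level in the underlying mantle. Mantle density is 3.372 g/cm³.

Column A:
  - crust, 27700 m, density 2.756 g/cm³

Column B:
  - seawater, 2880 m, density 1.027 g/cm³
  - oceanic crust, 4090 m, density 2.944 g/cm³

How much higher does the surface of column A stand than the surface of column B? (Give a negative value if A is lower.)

2540 m

For any compensation level in the mantle, the mantle terms cancel and isostasy reduces to e = (Σt_A − Σt_B) − (Σ(ρt)_A − Σ(ρt)_B) / ρ_m.
Σt_A = 27700 m; Σt_B = 6970 m; Σ(ρt)_A = 76341.2; Σ(ρt)_B = 14998.72 (in m·g/cm³).
e = (27700 − 6970) − (76341.2 − 14998.72) / 3.372 = 2540 m.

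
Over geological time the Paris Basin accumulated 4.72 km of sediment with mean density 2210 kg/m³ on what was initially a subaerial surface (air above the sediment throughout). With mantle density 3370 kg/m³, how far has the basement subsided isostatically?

3.1 km

Subaerial load: s = t ρ_sed / ρ_m = 4.72 km × 2210/3370 = 3.1 km.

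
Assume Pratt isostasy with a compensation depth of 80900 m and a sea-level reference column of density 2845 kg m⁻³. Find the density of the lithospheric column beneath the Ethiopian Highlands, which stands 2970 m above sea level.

2740 kg m⁻³

Pratt balance: ρ_ref D = ρ (D + h).
ρ = ρ_ref D/(D + h) = 2845 × 80900 m/(80900 m + 2970 m) = 2740 kg m⁻³.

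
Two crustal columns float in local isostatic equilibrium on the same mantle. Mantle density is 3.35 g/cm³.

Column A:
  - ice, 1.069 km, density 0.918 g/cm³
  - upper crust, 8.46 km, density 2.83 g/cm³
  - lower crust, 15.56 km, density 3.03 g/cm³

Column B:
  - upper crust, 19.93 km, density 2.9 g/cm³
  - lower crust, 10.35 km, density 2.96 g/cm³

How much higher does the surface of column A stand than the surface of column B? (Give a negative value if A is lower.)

For any compensation level in the mantle, the mantle terms cancel and isostasy reduces to e = (Σt_A − Σt_B) − (Σ(ρt)_A − Σ(ρt)_B) / ρ_m.
Σt_A = 25.089 km; Σt_B = 30.28 km; Σ(ρt)_A = 72.069942; Σ(ρt)_B = 88.433 (in km·g/cm³).
e = (25.089 − 30.28) − (72.069942 − 88.433) / 3.35 = −0.307 km.

−0.307 km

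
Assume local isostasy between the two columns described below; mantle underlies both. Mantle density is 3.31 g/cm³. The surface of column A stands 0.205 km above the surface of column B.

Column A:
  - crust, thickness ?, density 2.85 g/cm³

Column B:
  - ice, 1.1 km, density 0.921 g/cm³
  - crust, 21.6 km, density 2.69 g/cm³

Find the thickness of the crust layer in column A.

Take the compensation level at the base of the deeper column (depth z_c below the surface of column A) and equate Σ ρ_i t_i down to z_c; mantle fills any gap and the z_c terms cancel.
Column A: x×2.85 + (z_c − 0 − x)×3.31
Column B: 0.205×0 + 1.1×0.921 + 21.6×2.69 + (z_c − 0.205 − 22.7)×3.31
The z_c×3.31 term appears on both sides and cancels. Collect the known terms of each column as K = Σ(ρt)_known − 3.31 × (depth of known layers): K_A = 0 − 3.31×0 = 0; K_B = 59.1171 − 3.31×(0.205 + 22.7) = −16.69845.
Balance: K_A − x×(3.31 − 2.85) = K_B, so x = (K_A − K_B)/(3.31 − 2.85) = 16.6984/0.46 = 36.3 km.

36.3 km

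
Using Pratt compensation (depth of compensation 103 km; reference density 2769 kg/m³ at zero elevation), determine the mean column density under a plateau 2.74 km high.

Pratt balance: ρ_ref D = ρ (D + h).
ρ = ρ_ref D/(D + h) = 2769 × 103 km/(103 km + 2.74 km) = 2700 kg/m³.

2700 kg/m³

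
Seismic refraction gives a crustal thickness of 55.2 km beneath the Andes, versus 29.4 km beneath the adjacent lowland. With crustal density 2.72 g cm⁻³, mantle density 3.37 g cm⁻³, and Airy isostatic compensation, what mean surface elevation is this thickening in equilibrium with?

Excess crust Δ = 55.2 km − 29.4 km = 25.8 km, split between elevation h and root r with h + r = Δ.
Airy balance ρ_c h = (ρ_m − ρ_c) r gives r = h ρ_c/(ρ_m − ρ_c), so h (1 + ρ_c/(ρ_m − ρ_c)) = Δ, i.e. h = Δ (ρ_m − ρ_c)/ρ_m.
h = 25.8 km × 0.65/3.37 = 4.98 km.

4.98 km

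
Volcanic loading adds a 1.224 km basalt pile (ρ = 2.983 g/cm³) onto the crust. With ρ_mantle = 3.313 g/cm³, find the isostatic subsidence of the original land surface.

1.1 km

Subaerial loading: s = t ρ_load / ρ_m.
s = 1.224 km × 2.983/3.313 = 1.1 km.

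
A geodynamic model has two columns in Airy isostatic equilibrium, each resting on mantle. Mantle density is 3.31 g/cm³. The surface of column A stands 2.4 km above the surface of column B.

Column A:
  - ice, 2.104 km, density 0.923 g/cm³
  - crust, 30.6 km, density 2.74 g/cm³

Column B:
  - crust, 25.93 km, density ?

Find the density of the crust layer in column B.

Take the compensation level at the base of the deeper column (depth z_c below the surface of column A) and equate Σ ρ_i t_i down to z_c; mantle fills any gap and the z_c terms cancel.
Column A: 2.104×0.923 + 30.6×2.74 + (z_c − 32.704)×3.31
Column B: 2.4×0 + 25.93×ρ + (z_c − 2.4 − 25.93)×3.31
The z_c×3.31 term appears on both sides and cancels. Collect the known terms of each column as K = Σ(ρt)_known − 3.31 × (depth of known layers): K_A = 85.785992 − 3.31×32.704 = −22.464248; K_B = 0 − 3.31×(2.4 + 25.93) = −93.7723.
Balance: K_A = K_B + 25.93×ρ, so ρ = (K_A − K_B)/25.93 = 71.3081/25.93 = 2.75 g/cm³.

2.75 g/cm³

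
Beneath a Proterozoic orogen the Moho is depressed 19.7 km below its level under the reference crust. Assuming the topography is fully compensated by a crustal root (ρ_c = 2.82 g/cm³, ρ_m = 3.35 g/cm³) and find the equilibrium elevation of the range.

Balancing pressure at the compensation depth: ρ_c h = (ρ_m − ρ_c) r.
h = r (ρ_m − ρ_c) / ρ_c = 19.7 km × (3.35 − 2.82) / 2.82 = 3.7 km.

3.7 km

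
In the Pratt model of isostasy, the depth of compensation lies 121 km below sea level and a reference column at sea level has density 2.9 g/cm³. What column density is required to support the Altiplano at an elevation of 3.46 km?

2.82 g/cm³

Pratt balance: ρ_ref D = ρ (D + h).
ρ = ρ_ref D/(D + h) = 2.9 × 121 km/(121 km + 3.46 km) = 2.82 g/cm³.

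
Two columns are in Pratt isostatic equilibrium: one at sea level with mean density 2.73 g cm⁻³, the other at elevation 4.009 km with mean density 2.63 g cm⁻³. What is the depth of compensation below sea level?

105 km

ρ_ref D = ρ (D + h) → D (ρ_ref − ρ) = ρ h.
D = ρ h/(ρ_ref − ρ) = 2.63 × 4.009 km/(2.73 − 2.63) = 105 km.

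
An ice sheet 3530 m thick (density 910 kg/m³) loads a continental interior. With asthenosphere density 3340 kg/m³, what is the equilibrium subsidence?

962 m

Equating mass per unit area of the two columns: the ice load ρ_ice t is balanced by mantle displaced below, ρ_m s.
s = t ρ_ice / ρ_m = 3530 m × 910/3340 = 962 m.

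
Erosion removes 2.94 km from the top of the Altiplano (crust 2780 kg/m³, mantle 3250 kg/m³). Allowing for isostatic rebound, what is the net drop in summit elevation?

Rebound u = e ρ_c/ρ_m = 2.94 km × 2780/3250 = 2.515 km.
Net surface drop = e − u = 2.94 km − 2.515 km = e (ρ_m − ρ_c)/ρ_m = 0.425 km.

0.425 km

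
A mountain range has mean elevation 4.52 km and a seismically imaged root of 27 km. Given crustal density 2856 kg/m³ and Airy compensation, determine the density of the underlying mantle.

3330 kg/m³

Airy balance: ρ_c h = (ρ_m − ρ_c) r → ρ_m = ρ_c (1 + h/r).
ρ_m = 2856 × (1 + 4.52 km/27 km) = 3330 kg/m³.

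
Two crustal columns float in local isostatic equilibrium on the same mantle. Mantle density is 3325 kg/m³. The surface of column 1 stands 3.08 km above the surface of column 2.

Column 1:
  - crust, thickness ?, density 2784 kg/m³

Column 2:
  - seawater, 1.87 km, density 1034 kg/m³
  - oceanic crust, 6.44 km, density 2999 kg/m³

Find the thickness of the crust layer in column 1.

30.7 km

Take the compensation level at the base of the deeper column (depth z_c below the surface of column 1) and equate Σ ρ_i t_i down to z_c; mantle fills any gap and the z_c terms cancel.
Column 1: x×2784 + (z_c − 0 − x)×3325
Column 2: 3.08×0 + 1.87×1034 + 6.44×2999 + (z_c − 3.08 − 8.31)×3325
The z_c×3325 term appears on both sides and cancels. Collect the known terms of each column as K = Σ(ρt)_known − 3325 × (depth of known layers): K_1 = 0 − 3325×0 = 0; K_2 = 21247.14 − 3325×(3.08 + 8.31) = −16624.61.
Balance: K_1 − x×(3325 − 2784) = K_2, so x = (K_1 − K_2)/(3325 − 2784) = 16624.6/541 = 30.7 km.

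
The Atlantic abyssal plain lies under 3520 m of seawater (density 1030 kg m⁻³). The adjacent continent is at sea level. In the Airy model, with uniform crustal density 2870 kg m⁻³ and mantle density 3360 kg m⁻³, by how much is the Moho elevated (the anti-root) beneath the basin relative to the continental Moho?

13200 m

By Archimedes' principle applied to the lithosphere: replacing crust with seawater at the top is compensated by replacing crust with mantle at the base: d (ρ_c − ρ_w) = a (ρ_m − ρ_c).
a = d (ρ_c − ρ_w)/(ρ_m − ρ_c) = 3520 m × 1840/490 = 13200 m.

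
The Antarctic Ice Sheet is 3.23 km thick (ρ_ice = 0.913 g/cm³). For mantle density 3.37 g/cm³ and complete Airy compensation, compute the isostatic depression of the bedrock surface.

In Airy isostatic equilibrium: the ice load ρ_ice t is balanced by mantle displaced below, ρ_m s.
s = t ρ_ice / ρ_m = 3.23 km × 0.913/3.37 = 0.875 km.

0.875 km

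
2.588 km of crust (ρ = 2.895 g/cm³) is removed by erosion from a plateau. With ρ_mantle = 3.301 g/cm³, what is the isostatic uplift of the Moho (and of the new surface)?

Unloading: uplift u = e ρ_c/ρ_m = 2.588 km × 2.895/3.301 = 2.27 km.

2.27 km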